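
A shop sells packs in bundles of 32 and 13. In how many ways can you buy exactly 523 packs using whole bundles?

Need nonnegative integers with 32j + 13k = 523.
gcd(32, 13) = 1, and 32·(-2) + 13·(5) = 1.
So (j₀, k₀) = (-1046, 2615); general j = -1046 + 13t, k = 2615 - 32t.
j ≥ 0 ⇒ t ≥ 81; k ≥ 0 ⇒ t ≤ 81. That's 1 value of t.

1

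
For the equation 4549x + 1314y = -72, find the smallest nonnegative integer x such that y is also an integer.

gcd(4549, 1314):
  4549 = 3*1314 + 607
  1314 = 2*607 + 100
  607 = 6*100 + 7
  100 = 14*7 + 2
  7 = 3*2 + 1
  2 = 2*1
so gcd(4549, 1314) = 1.
1 divides -72, so solutions exist.
Back-substitute for Bézout coefficients:
  1 = 7 - 3*2
  ... = 4549*(565) + 1314*(-1956)
Scale by -72/1 = -72: (x₀, y₀) = (-40680, 140832).
General solution: x = -40680 + 1314t, y = 140832 - 4549t for integer t.
x ≥ 0: smallest is -40680 mod 1314 = 54 (at t = 31), with y = -187.

54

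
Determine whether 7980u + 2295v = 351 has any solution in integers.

gcd(7980, 2295) = 15.
15 does not divide 351 (remainder 6), so no integer solutions.

no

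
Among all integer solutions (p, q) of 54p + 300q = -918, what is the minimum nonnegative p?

gcd(300, 54):
  300 = 5*54 + 30
  54 = 1*30 + 24
  30 = 1*24 + 6
  24 = 4*6
so gcd(300, 54) = 6.
6 divides -918, so solutions exist.
Back-substitute for Bézout coefficients:
  6 = 30 - 1*24
  ... = 54*(-11) + 300*(2)
Scale by -918/6 = -153: (p₀, q₀) = (1683, -306).
General solution: p = 1683 + 50t, q = -306 - 9t for integer t.
p ≥ 0: smallest is 1683 mod 50 = 33 (at t = -33), with q = -9.

33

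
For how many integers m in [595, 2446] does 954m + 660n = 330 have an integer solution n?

gcd(954, 660) = 6  (954 = 1*660 + 294, 660 = 2*294 + 72, 294 = 4*72 + 6, 72 = 12*6).
Back-substituting, 954*(9) + 660*(-13) = 6.
Scale by 55: particular solution (495, -715); reduce m mod 110: (55, -79).
General solution: m = 55 + 110t, n = -79 - 159t for integer t.
595 ≤ 55 + 110t ≤ 2446 gives t ∈ [5, 21], which is 17 values.

17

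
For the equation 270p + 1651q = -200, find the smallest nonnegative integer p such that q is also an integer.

gcd(1651, 270):
  1651 = 6*270 + 31
  270 = 8*31 + 22
  31 = 1*22 + 9
  22 = 2*9 + 4
  9 = 2*4 + 1
  4 = 4*1
so gcd(1651, 270) = 1.
1 divides -200, so solutions exist.
Back-substitute for Bézout coefficients:
  1 = 9 - 2*4
  ... = 270*(-373) + 1651*(61)
Scale by -200/1 = -200: (p₀, q₀) = (74600, -12200).
General solution: p = 74600 + 1651t, q = -12200 - 270t for integer t.
p ≥ 0: smallest is 74600 mod 1651 = 305 (at t = -45), with q = -50.

305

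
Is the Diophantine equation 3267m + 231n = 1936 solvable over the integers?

gcd(3267, 231) = 33  (3267 = 14*231 + 33, 231 = 7*33).
33 does not divide 1936 (remainder 22), so no integer solutions.

no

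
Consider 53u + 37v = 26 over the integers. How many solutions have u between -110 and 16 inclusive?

gcd(53, 37):
  53 = 1×37 + 16
  37 = 2×16 + 5
  16 = 3×5 + 1
  5 = 5×1
so gcd(53, 37) = 1.
Back-substitute for Bézout coefficients:
  1 = 16 - 3×5
  ... = 53×(7) + 37×(-10)
Scale by 26: particular solution (182, -260); reduce u mod 37: (34, -48).
General solution: u = 34 + 37t, v = -48 - 53t for integer t.
-110 ≤ 34 + 37t ≤ 16 gives t ∈ [-3, -1], which is 3 values.

3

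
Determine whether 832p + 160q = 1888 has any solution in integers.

gcd(832, 160) = 32  (832 = 5*160 + 32, 160 = 5*32).
32 divides 1888, so integer solutions exist.

yes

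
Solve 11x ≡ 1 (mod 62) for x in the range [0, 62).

17

gcd(62, 11) = 1  (62 = 5×11 + 7, 11 = 1×7 + 4, 7 = 1×4 + 3, 4 = 1×3 + 1, 3 = 3×1).
Back-substituting, 11×(17) + 62×(-3) = 1.
So 11×17 ≡ 1 (mod 62), and 17 mod 62 = 17.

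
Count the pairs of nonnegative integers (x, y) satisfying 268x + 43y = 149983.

13

gcd(268, 43):
  268 = 6·43 + 10
  43 = 4·10 + 3
  10 = 3·3 + 1
  3 = 3·1
so gcd(268, 43) = 1.
Back-substitute for Bézout coefficients:
  1 = 10 - 3·3
  ... = 268·(13) + 43·(-81)
Scale by 149983: one solution is (1949779, -12148623). Reduce x mod 43: (30, 3301).
General: x = 30 + 43t, y = 3301 - 268t.
x ≥ 0 ⇒ t ≥ 0; y ≥ 0 ⇒ t ≤ 12. So t ∈ [0, 12]: 13 solutions.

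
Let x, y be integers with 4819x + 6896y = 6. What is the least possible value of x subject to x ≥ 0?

gcd(6896, 4819) = 1  (6896 = 1·4819 + 2077, 4819 = 2·2077 + 665, 2077 = 3·665 + 82, 665 = 8·82 + 9, 82 = 9·9 + 1, 9 = 9·1).
1 divides 6, so solutions exist.
Back-substituting, 4819·(-757) + 6896·(529) = 1.
Scale by 6/1 = 6: (x₀, y₀) = (-4542, 3174).
General solution: x = -4542 + 6896t, y = 3174 - 4819t for integer t.
x ≥ 0: smallest is -4542 mod 6896 = 2354 (at t = 1), with y = -1645.

2354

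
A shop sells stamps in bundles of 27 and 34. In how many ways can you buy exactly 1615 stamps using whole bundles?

2

Need nonnegative integers with 27j + 34k = 1615.
gcd(27, 34) = 1, and 27·(-5) + 34·(4) = 1.
So (j₀, k₀) = (-8075, 6460); general j = -8075 + 34t, k = 6460 - 27t.
j ≥ 0 ⇒ t ≥ 238; k ≥ 0 ⇒ t ≤ 239. That's 2 values of t.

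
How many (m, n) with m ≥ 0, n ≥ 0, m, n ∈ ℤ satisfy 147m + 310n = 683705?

15

gcd(310, 147) = 1  (310 = 2·147 + 16, 147 = 9·16 + 3, 16 = 5·3 + 1, 3 = 3·1).
Back-substituting, 147·(-97) + 310·(46) = 1.
Scale by 683705: one solution is (-66319385, 31450430). Reduce m mod 310: (155, 2132).
General: m = 155 + 310t, n = 2132 - 147t.
m ≥ 0 ⇒ t ≥ 0; n ≥ 0 ⇒ t ≤ 14. So t ∈ [0, 14]: 15 solutions.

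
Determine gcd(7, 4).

gcd(7, 4):
  7 = 1·4 + 3
  4 = 1·3 + 1
  3 = 3·1
so gcd(7, 4) = 1.

1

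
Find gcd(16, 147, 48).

1

gcd(147, 16) = 1.
gcd(1, 48) = 1.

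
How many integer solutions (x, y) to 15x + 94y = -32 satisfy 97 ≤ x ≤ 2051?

21

gcd(94, 15) = 1  (94 = 6*15 + 4, 15 = 3*4 + 3, 4 = 1*3 + 1, 3 = 3*1).
Back-substituting, 15*(-25) + 94*(4) = 1.
Scale by -32: particular solution (800, -128); reduce x mod 94: (48, -8).
General solution: x = 48 + 94t, y = -8 - 15t for integer t.
97 ≤ 48 + 94t ≤ 2051 gives t ∈ [1, 21], which is 21 values.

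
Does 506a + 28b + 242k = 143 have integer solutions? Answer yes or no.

no

gcd(506, 28) = 2  (506 = 18*28 + 2, 28 = 14*2).
gcd(2, 242) = 2.
2 does not divide 143 (remainder 1), so no integer solutions.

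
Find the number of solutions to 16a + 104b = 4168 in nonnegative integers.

20

gcd(104, 16) = 8  (104 = 6*16 + 8, 16 = 2*8).
Back-substituting, 16*(-6) + 104*(1) = 8.
Scale by 521: one solution is (-3126, 521). Reduce a mod 13: (7, 39).
General: a = 7 + 13t, b = 39 - 2t.
a ≥ 0 ⇒ t ≥ 0; b ≥ 0 ⇒ t ≤ 19. So t ∈ [0, 19]: 20 solutions.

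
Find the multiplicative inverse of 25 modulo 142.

125

gcd(142, 25) = 1  (142 = 5×25 + 17, 25 = 1×17 + 8, 17 = 2×8 + 1, 8 = 8×1).
Back-substituting, 25×(-17) + 142×(3) = 1.
So 25×-17 ≡ 1 (mod 142), and -17 mod 142 = 125.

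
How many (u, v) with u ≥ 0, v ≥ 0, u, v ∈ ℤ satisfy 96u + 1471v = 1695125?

12

gcd(1471, 96):
  1471 = 15·96 + 31
  96 = 3·31 + 3
  31 = 10·3 + 1
  3 = 3·1
so gcd(1471, 96) = 1.
Back-substitute for Bézout coefficients:
  1 = 31 - 10·3
  ... = 96·(-475) + 1471·(31)
Scale by 1695125: one solution is (-805184375, 52548875). Reduce u mod 1471: (1308, 1067).
General: u = 1308 + 1471t, v = 1067 - 96t.
u ≥ 0 ⇒ t ≥ 0; v ≥ 0 ⇒ t ≤ 11. So t ∈ [0, 11]: 12 solutions.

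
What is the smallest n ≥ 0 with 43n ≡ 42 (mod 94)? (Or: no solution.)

gcd(94, 43) = 1  (94 = 2×43 + 8, 43 = 5×8 + 3, 8 = 2×3 + 2, 3 = 1×2 + 1, 2 = 2×1).
1 divides 42, so solutions exist.
Back-substituting, 43×(35) + 94×(-16) = 1.
So 43×(35) ≡ 1 (mod 94); multiply by 42: n ≡ 1470 (mod 94).
Smallest nonnegative: n = 1470 mod 94 = 60.

60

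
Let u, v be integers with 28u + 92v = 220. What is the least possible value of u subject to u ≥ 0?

gcd(92, 28):
  92 = 3·28 + 8
  28 = 3·8 + 4
  8 = 2·4
so gcd(92, 28) = 4.
4 divides 220, so solutions exist.
Back-substitute for Bézout coefficients:
  4 = 28 - 3·8
  ... = 28·(10) + 92·(-3)
Scale by 220/4 = 55: (u₀, v₀) = (550, -165).
General solution: u = 550 + 23t, v = -165 - 7t for integer t.
u ≥ 0: smallest is 550 mod 23 = 21 (at t = -23), with v = -4.

21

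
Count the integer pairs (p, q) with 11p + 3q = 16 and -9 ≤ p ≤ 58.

22

gcd(11, 3) = 1  (11 = 3×3 + 2, 3 = 1×2 + 1, 2 = 2×1).
Back-substituting, 11×(-1) + 3×(4) = 1.
Scale by 16: particular solution (-16, 64); reduce p mod 3: (2, -2).
General solution: p = 2 + 3t, q = -2 - 11t for integer t.
-9 ≤ 2 + 3t ≤ 58 gives t ∈ [-3, 18], which is 22 values.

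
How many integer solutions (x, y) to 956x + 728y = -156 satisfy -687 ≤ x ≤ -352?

gcd(956, 728):
  956 = 1·728 + 228
  728 = 3·228 + 44
  228 = 5·44 + 8
  44 = 5·8 + 4
  8 = 2·4
so gcd(956, 728) = 4.
Back-substitute for Bézout coefficients:
  4 = 44 - 5·8
  ... = 956·(-83) + 728·(109)
Scale by -39: particular solution (3237, -4251); reduce x mod 182: (143, -188).
General solution: x = 143 + 182t, y = -188 - 239t for integer t.
-687 ≤ 143 + 182t ≤ -352 gives t ∈ [-4, -3], which is 2 values.

2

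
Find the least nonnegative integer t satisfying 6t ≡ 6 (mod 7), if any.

1

gcd(7, 6) = 1.
1 divides 6, so solutions exist.
By Bézout, 6×(-1) + 7×(1) = 1.
So 6×(-1) ≡ 1 (mod 7); multiply by 6: t ≡ -6 (mod 7).
Smallest nonnegative: t = -6 mod 7 = 1.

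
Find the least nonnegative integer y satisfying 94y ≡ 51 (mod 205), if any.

gcd(205, 94) = 1.
1 divides 51, so solutions exist.
By Bézout, 94×(24) + 205×(-11) = 1.
So 94×(24) ≡ 1 (mod 205); multiply by 51: y ≡ 1224 (mod 205).
Smallest nonnegative: y = 1224 mod 205 = 199.

199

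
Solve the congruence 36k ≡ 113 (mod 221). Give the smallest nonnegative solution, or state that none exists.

218

gcd(221, 36) = 1.
1 divides 113, so solutions exist.
By Bézout, 36·(43) + 221·(-7) = 1.
So 36·(43) ≡ 1 (mod 221); multiply by 113: k ≡ 4859 (mod 221).
Smallest nonnegative: k = 4859 mod 221 = 218.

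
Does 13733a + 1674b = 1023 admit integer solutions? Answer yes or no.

gcd(13733, 1674) = 31  (13733 = 8*1674 + 341, 1674 = 4*341 + 310, 341 = 1*310 + 31, 310 = 10*31).
31 divides 1023, so integer solutions exist.

yes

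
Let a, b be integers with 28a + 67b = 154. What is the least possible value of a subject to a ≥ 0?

39

gcd(67, 28) = 1  (67 = 2*28 + 11, 28 = 2*11 + 6, 11 = 1*6 + 5, 6 = 1*5 + 1, 5 = 5*1).
1 divides 154, so solutions exist.
Back-substituting, 28*(12) + 67*(-5) = 1.
Scale by 154/1 = 154: (a₀, b₀) = (1848, -770).
General solution: a = 1848 + 67t, b = -770 - 28t for integer t.
a ≥ 0: smallest is 1848 mod 67 = 39 (at t = -27), with b = -14.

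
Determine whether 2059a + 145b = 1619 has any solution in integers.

gcd(2059, 145) = 29  (2059 = 14×145 + 29, 145 = 5×29).
29 does not divide 1619 (remainder 24), so no integer solutions.

no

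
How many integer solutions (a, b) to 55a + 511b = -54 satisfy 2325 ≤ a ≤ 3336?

2

gcd(511, 55) = 1.
By Bézout, 55×(223) + 511×(-24) = 1.
Particular solution: (222, -24).
General solution: a = 222 + 511t, b = -24 - 55t for integer t.
2325 ≤ 222 + 511t ≤ 3336 gives t ∈ [5, 6], which is 2 values.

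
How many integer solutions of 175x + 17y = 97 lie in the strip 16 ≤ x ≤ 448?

26

gcd(175, 17) = 1  (175 = 10·17 + 5, 17 = 3·5 + 2, 5 = 2·2 + 1, 2 = 2·1).
Back-substituting, 175·(7) + 17·(-72) = 1.
Scale by 97: particular solution (679, -6984); reduce x mod 17: (16, -159).
General solution: x = 16 + 17t, y = -159 - 175t for integer t.
16 ≤ 16 + 17t ≤ 448 gives t ∈ [0, 25], which is 26 values.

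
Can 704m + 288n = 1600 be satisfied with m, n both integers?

yes

gcd(704, 288) = 32.
32 divides 1600, so integer solutions exist.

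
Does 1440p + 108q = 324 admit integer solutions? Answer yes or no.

yes

gcd(1440, 108) = 36  (1440 = 13×108 + 36, 108 = 3×36).
36 divides 324, so integer solutions exist.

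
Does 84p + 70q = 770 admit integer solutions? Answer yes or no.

gcd(84, 70) = 14  (84 = 1*70 + 14, 70 = 5*14).
14 divides 770, so integer solutions exist.

yes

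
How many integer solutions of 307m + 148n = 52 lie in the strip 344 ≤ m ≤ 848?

4

gcd(307, 148) = 1.
By Bézout, 307*(27) + 148*(-56) = 1.
Particular solution: (72, -149).
General solution: m = 72 + 148t, n = -149 - 307t for integer t.
344 ≤ 72 + 148t ≤ 848 gives t ∈ [2, 5], which is 4 values.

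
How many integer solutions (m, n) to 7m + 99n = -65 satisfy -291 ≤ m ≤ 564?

9

gcd(99, 7) = 1  (99 = 14*7 + 1, 7 = 7*1).
Back-substituting, 7*(-14) + 99*(1) = 1.
Scale by -65: particular solution (910, -65); reduce m mod 99: (19, -2).
General solution: m = 19 + 99t, n = -2 - 7t for integer t.
-291 ≤ 19 + 99t ≤ 564 gives t ∈ [-3, 5], which is 9 values.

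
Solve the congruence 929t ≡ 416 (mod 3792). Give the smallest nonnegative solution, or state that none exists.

976

gcd(3792, 929):
  3792 = 4*929 + 76
  929 = 12*76 + 17
  76 = 4*17 + 8
  17 = 2*8 + 1
  8 = 8*1
so gcd(3792, 929) = 1.
1 divides 416, so solutions exist.
Back-substitute for Bézout coefficients:
  1 = 17 - 2*8
  ... = 929*(449) + 3792*(-110)
So 929*(449) ≡ 1 (mod 3792); multiply by 416: t ≡ 186784 (mod 3792).
Smallest nonnegative: t = 186784 mod 3792 = 976.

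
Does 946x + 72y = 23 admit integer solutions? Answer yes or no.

gcd(946, 72) = 2.
2 does not divide 23 (remainder 1), so no integer solutions.

no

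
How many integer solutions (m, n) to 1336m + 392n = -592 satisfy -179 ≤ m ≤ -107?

gcd(1336, 392):
  1336 = 3×392 + 160
  392 = 2×160 + 72
  160 = 2×72 + 16
  72 = 4×16 + 8
  16 = 2×8
so gcd(1336, 392) = 8.
Back-substitute for Bézout coefficients:
  8 = 72 - 4×16
  ... = 1336×(-22) + 392×(75)
Scale by -74: particular solution (1628, -5550); reduce m mod 49: (11, -39).
General solution: m = 11 + 49t, n = -39 - 167t for integer t.
-179 ≤ 11 + 49t ≤ -107 gives t ∈ [-3, -3], which is 1 value.

1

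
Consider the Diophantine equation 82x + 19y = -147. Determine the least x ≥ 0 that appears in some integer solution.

4

gcd(82, 19) = 1  (82 = 4×19 + 6, 19 = 3×6 + 1, 6 = 6×1).
1 divides -147, so solutions exist.
Back-substituting, 82×(-3) + 19×(13) = 1.
Scale by -147/1 = -147: (x₀, y₀) = (441, -1911).
General solution: x = 441 + 19t, y = -1911 - 82t for integer t.
x ≥ 0: smallest is 441 mod 19 = 4 (at t = -23), with y = -25.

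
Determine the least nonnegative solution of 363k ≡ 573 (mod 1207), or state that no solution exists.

1039

gcd(1207, 363):
  1207 = 3×363 + 118
  363 = 3×118 + 9
  118 = 13×9 + 1
  9 = 9×1
so gcd(1207, 363) = 1.
1 divides 573, so solutions exist.
Back-substitute for Bézout coefficients:
  1 = 118 - 13×9
  ... = 363×(-133) + 1207×(40)
So 363×(-133) ≡ 1 (mod 1207); multiply by 573: k ≡ -76209 (mod 1207).
Smallest nonnegative: k = -76209 mod 1207 = 1039.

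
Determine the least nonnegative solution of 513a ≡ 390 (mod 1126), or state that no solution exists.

gcd(1126, 513):
  1126 = 2×513 + 100
  513 = 5×100 + 13
  100 = 7×13 + 9
  13 = 1×9 + 4
  9 = 2×4 + 1
  4 = 4×1
so gcd(1126, 513) = 1.
1 divides 390, so solutions exist.
Back-substitute for Bézout coefficients:
  1 = 9 - 2×4
  ... = 513×(-259) + 1126×(118)
So 513×(-259) ≡ 1 (mod 1126); multiply by 390: a ≡ -101010 (mod 1126).
Smallest nonnegative: a = -101010 mod 1126 = 330.

330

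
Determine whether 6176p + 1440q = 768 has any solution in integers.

yes

gcd(6176, 1440):
  6176 = 4·1440 + 416
  1440 = 3·416 + 192
  416 = 2·192 + 32
  192 = 6·32
so gcd(6176, 1440) = 32.
32 divides 768, so integer solutions exist.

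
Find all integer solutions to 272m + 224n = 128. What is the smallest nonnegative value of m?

12

gcd(272, 224) = 16  (272 = 1×224 + 48, 224 = 4×48 + 32, 48 = 1×32 + 16, 32 = 2×16).
16 divides 128, so solutions exist.
Back-substituting, 272×(5) + 224×(-6) = 16.
Scale by 128/16 = 8: (m₀, n₀) = (40, -48).
General solution: m = 40 + 14t, n = -48 - 17t for integer t.
m ≥ 0: smallest is 40 mod 14 = 12 (at t = -2), with n = -14.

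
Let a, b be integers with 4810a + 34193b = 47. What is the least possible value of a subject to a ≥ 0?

2353

gcd(34193, 4810):
  34193 = 7*4810 + 523
  4810 = 9*523 + 103
  523 = 5*103 + 8
  103 = 12*8 + 7
  8 = 1*7 + 1
  7 = 7*1
so gcd(34193, 4810) = 1.
1 divides 47, so solutions exist.
Back-substitute for Bézout coefficients:
  1 = 8 - 1*7
  ... = 4810*(-4315) + 34193*(607)
Scale by 47/1 = 47: (a₀, b₀) = (-202805, 28529).
General solution: a = -202805 + 34193t, b = 28529 - 4810t for integer t.
a ≥ 0: smallest is -202805 mod 34193 = 2353 (at t = 6), with b = -331.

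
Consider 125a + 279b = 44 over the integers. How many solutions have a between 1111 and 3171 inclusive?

7

gcd(279, 125) = 1.
By Bézout, 125·(125) + 279·(-56) = 1.
Particular solution: (199, -89).
General solution: a = 199 + 279t, b = -89 - 125t for integer t.
1111 ≤ 199 + 279t ≤ 3171 gives t ∈ [4, 10], which is 7 values.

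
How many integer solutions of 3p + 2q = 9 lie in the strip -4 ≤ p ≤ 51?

gcd(3, 2) = 1.
By Bézout, 3×(1) + 2×(-1) = 1.
Particular solution: (1, 3).
General solution: p = 1 + 2t, q = 3 - 3t for integer t.
-4 ≤ 1 + 2t ≤ 51 gives t ∈ [-2, 25], which is 28 values.

28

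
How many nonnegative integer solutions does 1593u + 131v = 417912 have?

2

gcd(1593, 131):
  1593 = 12·131 + 21
  131 = 6·21 + 5
  21 = 4·5 + 1
  5 = 5·1
so gcd(1593, 131) = 1.
Back-substitute for Bézout coefficients:
  1 = 21 - 4·5
  ... = 1593·(25) + 131·(-304)
Scale by 417912: one solution is (10447800, -127045248). Reduce u mod 131: (26, 2874).
General: u = 26 + 131t, v = 2874 - 1593t.
u ≥ 0 ⇒ t ≥ 0; v ≥ 0 ⇒ t ≤ 1. So t ∈ [0, 1]: 2 solutions.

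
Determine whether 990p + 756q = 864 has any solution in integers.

gcd(990, 756):
  990 = 1*756 + 234
  756 = 3*234 + 54
  234 = 4*54 + 18
  54 = 3*18
so gcd(990, 756) = 18.
18 divides 864, so integer solutions exist.

yes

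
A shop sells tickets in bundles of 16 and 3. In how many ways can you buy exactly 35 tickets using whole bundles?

Need nonnegative integers with 16j + 3k = 35.
gcd(16, 3) = 1, and 16·(1) + 3·(-5) = 1.
So (j₀, k₀) = (35, -175); general j = 35 + 3t, k = -175 - 16t.
j ≥ 0 ⇒ t ≥ -11; k ≥ 0 ⇒ t ≤ -11. That's 1 value of t.

1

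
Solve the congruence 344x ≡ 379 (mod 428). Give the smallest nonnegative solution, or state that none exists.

gcd(428, 344) = 4.
4 does not divide 379, so the congruence has no solution.

no solution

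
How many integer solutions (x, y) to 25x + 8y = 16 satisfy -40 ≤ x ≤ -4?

gcd(25, 8):
  25 = 3×8 + 1
  8 = 8×1
so gcd(25, 8) = 1.
Back-substitute for Bézout coefficients:
  1 = 25 - 3×8
  ... = 25×(1) + 8×(-3)
Scale by 16: particular solution (16, -48); reduce x mod 8: (0, 2).
General solution: x = 0 + 8t, y = 2 - 25t for integer t.
-40 ≤ 0 + 8t ≤ -4 gives t ∈ [-5, -1], which is 5 values.

5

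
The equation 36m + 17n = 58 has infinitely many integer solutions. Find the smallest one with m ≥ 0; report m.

gcd(36, 17):
  36 = 2·17 + 2
  17 = 8·2 + 1
  2 = 2·1
so gcd(36, 17) = 1.
1 divides 58, so solutions exist.
Back-substitute for Bézout coefficients:
  1 = 17 - 8·2
  ... = 36·(-8) + 17·(17)
Scale by 58/1 = 58: (m₀, n₀) = (-464, 986).
General solution: m = -464 + 17t, n = 986 - 36t for integer t.
m ≥ 0: smallest is -464 mod 17 = 12 (at t = 28), with n = -22.

12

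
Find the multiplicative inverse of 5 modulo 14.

3

gcd(14, 5) = 1.
By Bézout, 5·(3) + 14·(-1) = 1.
So 5·3 ≡ 1 (mod 14), and 3 mod 14 = 3.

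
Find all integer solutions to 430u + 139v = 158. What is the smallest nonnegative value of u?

87

gcd(430, 139):
  430 = 3×139 + 13
  139 = 10×13 + 9
  13 = 1×9 + 4
  9 = 2×4 + 1
  4 = 4×1
so gcd(430, 139) = 1.
1 divides 158, so solutions exist.
Back-substitute for Bézout coefficients:
  1 = 9 - 2×4
  ... = 430×(-32) + 139×(99)
Scale by 158/1 = 158: (u₀, v₀) = (-5056, 15642).
General solution: u = -5056 + 139t, v = 15642 - 430t for integer t.
u ≥ 0: smallest is -5056 mod 139 = 87 (at t = 37), with v = -268.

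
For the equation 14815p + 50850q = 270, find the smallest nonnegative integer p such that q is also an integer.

gcd(50850, 14815):
  50850 = 3·14815 + 6405
  14815 = 2·6405 + 2005
  6405 = 3·2005 + 390
  2005 = 5·390 + 55
  390 = 7·55 + 5
  55 = 11·5
so gcd(50850, 14815) = 5.
5 divides 270, so solutions exist.
Back-substitute for Bézout coefficients:
  5 = 390 - 7·55
  ... = 14815·(-913) + 50850·(266)
Scale by 270/5 = 54: (p₀, q₀) = (-49302, 14364).
General solution: p = -49302 + 10170t, q = 14364 - 2963t for integer t.
p ≥ 0: smallest is -49302 mod 10170 = 1548 (at t = 5), with q = -451.

1548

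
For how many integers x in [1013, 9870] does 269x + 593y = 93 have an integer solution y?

gcd(593, 269) = 1  (593 = 2·269 + 55, 269 = 4·55 + 49, 55 = 1·49 + 6, 49 = 8·6 + 1, 6 = 6·1).
Back-substituting, 269·(97) + 593·(-44) = 1.
Scale by 93: particular solution (9021, -4092); reduce x mod 593: (126, -57).
General solution: x = 126 + 593t, y = -57 - 269t for integer t.
1013 ≤ 126 + 593t ≤ 9870 gives t ∈ [2, 16], which is 15 values.

15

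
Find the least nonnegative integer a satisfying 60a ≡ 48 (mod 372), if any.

gcd(372, 60):
  372 = 6·60 + 12
  60 = 5·12
so gcd(372, 60) = 12.
12 divides 48, so solutions exist.
Back-substitute for Bézout coefficients:
  12 = 372 - 6·60
  ... = 60·(-6) + 372·(1)
So 60·(-6) ≡ 12 (mod 372); multiply by 4: a ≡ -24 (mod 31).
Smallest nonnegative: a = -24 mod 31 = 7.

7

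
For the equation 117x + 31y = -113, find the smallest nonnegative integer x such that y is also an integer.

gcd(117, 31) = 1.
1 divides -113, so solutions exist.
By Bézout, 117·(-9) + 31·(34) = 1.
Scale by -113/1 = -113: (x₀, y₀) = (1017, -3842).
General solution: x = 1017 + 31t, y = -3842 - 117t for integer t.
x ≥ 0: smallest is 1017 mod 31 = 25 (at t = -32), with y = -98.

25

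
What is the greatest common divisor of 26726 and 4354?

gcd(26726, 4354):
  26726 = 6*4354 + 602
  4354 = 7*602 + 140
  602 = 4*140 + 42
  140 = 3*42 + 14
  42 = 3*14
so gcd(26726, 4354) = 14.

14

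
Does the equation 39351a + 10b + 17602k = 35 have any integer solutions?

yes

gcd(39351, 10):
  39351 = 3935·10 + 1
  10 = 10·1
so gcd(39351, 10) = 1.
gcd(1, 17602) = 1.
1 divides 35, so integer solutions exist.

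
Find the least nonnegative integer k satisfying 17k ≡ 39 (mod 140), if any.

gcd(140, 17):
  140 = 8×17 + 4
  17 = 4×4 + 1
  4 = 4×1
so gcd(140, 17) = 1.
1 divides 39, so solutions exist.
Back-substitute for Bézout coefficients:
  1 = 17 - 4×4
  ... = 17×(33) + 140×(-4)
So 17×(33) ≡ 1 (mod 140); multiply by 39: k ≡ 1287 (mod 140).
Smallest nonnegative: k = 1287 mod 140 = 27.

27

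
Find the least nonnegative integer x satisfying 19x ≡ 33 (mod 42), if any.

gcd(42, 19) = 1  (42 = 2·19 + 4, 19 = 4·4 + 3, 4 = 1·3 + 1, 3 = 3·1).
1 divides 33, so solutions exist.
Back-substituting, 19·(-11) + 42·(5) = 1.
So 19·(-11) ≡ 1 (mod 42); multiply by 33: x ≡ -363 (mod 42).
Smallest nonnegative: x = -363 mod 42 = 15.

15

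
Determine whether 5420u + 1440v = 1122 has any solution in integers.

no

gcd(5420, 1440) = 20  (5420 = 3·1440 + 1100, 1440 = 1·1100 + 340, 1100 = 3·340 + 80, 340 = 4·80 + 20, 80 = 4·20).
20 does not divide 1122 (remainder 2), so no integer solutions.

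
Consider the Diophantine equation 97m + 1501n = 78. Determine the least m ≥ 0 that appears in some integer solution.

gcd(1501, 97):
  1501 = 15·97 + 46
  97 = 2·46 + 5
  46 = 9·5 + 1
  5 = 5·1
so gcd(1501, 97) = 1.
1 divides 78, so solutions exist.
Back-substitute for Bézout coefficients:
  1 = 46 - 9·5
  ... = 97·(-294) + 1501·(19)
Scale by 78/1 = 78: (m₀, n₀) = (-22932, 1482).
General solution: m = -22932 + 1501t, n = 1482 - 97t for integer t.
m ≥ 0: smallest is -22932 mod 1501 = 1084 (at t = 16), with n = -70.

1084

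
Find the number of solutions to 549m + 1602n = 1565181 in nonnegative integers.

16

gcd(1602, 549) = 9  (1602 = 2*549 + 504, 549 = 1*504 + 45, 504 = 11*45 + 9, 45 = 5*9).
Back-substituting, 549*(-35) + 1602*(12) = 9.
Scale by 173909: one solution is (-6086815, 2086908). Reduce m mod 178: (73, 952).
General: m = 73 + 178t, n = 952 - 61t.
m ≥ 0 ⇒ t ≥ 0; n ≥ 0 ⇒ t ≤ 15. So t ∈ [0, 15]: 16 solutions.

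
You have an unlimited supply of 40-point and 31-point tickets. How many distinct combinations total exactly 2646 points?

Need nonnegative integers with 40j + 31k = 2646.
gcd(40, 31) = 1, and 40·(7) + 31·(-9) = 1.
So (j₀, k₀) = (18522, -23814); general j = 18522 + 31t, k = -23814 - 40t.
j ≥ 0 ⇒ t ≥ -597; k ≥ 0 ⇒ t ≤ -596. That's 2 values of t.

2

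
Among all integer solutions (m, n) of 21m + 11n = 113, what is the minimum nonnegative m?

8

gcd(21, 11) = 1.
1 divides 113, so solutions exist.
By Bézout, 21*(-1) + 11*(2) = 1.
Scale by 113/1 = 113: (m₀, n₀) = (-113, 226).
General solution: m = -113 + 11t, n = 226 - 21t for integer t.
m ≥ 0: smallest is -113 mod 11 = 8 (at t = 11), with n = -5.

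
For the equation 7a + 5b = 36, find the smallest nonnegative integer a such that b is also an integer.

gcd(7, 5) = 1.
1 divides 36, so solutions exist.
By Bézout, 7*(-2) + 5*(3) = 1.
Scale by 36/1 = 36: (a₀, b₀) = (-72, 108).
General solution: a = -72 + 5t, b = 108 - 7t for integer t.
a ≥ 0: smallest is -72 mod 5 = 3 (at t = 15), with b = 3.

3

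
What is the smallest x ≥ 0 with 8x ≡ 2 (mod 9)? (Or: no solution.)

gcd(9, 8):
  9 = 1×8 + 1
  8 = 8×1
so gcd(9, 8) = 1.
1 divides 2, so solutions exist.
Back-substitute for Bézout coefficients:
  1 = 9 - 1×8
  ... = 8×(-1) + 9×(1)
So 8×(-1) ≡ 1 (mod 9); multiply by 2: x ≡ -2 (mod 9).
Smallest nonnegative: x = -2 mod 9 = 7.

7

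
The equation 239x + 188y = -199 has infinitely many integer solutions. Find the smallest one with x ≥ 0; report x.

gcd(239, 188) = 1.
1 divides -199, so solutions exist.
By Bézout, 239·(59) + 188·(-75) = 1.
Scale by -199/1 = -199: (x₀, y₀) = (-11741, 14925).
General solution: x = -11741 + 188t, y = 14925 - 239t for integer t.
x ≥ 0: smallest is -11741 mod 188 = 103 (at t = 63), with y = -132.

103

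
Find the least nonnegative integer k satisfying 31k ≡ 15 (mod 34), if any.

gcd(34, 31) = 1  (34 = 1·31 + 3, 31 = 10·3 + 1, 3 = 3·1).
1 divides 15, so solutions exist.
Back-substituting, 31·(11) + 34·(-10) = 1.
So 31·(11) ≡ 1 (mod 34); multiply by 15: k ≡ 165 (mod 34).
Smallest nonnegative: k = 165 mod 34 = 29.

29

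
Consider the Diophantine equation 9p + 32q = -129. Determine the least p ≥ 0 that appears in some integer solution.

7

gcd(32, 9) = 1.
1 divides -129, so solutions exist.
By Bézout, 9·(-7) + 32·(2) = 1.
Scale by -129/1 = -129: (p₀, q₀) = (903, -258).
General solution: p = 903 + 32t, q = -258 - 9t for integer t.
p ≥ 0: smallest is 903 mod 32 = 7 (at t = -28), with q = -6.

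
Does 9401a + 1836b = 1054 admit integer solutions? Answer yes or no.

yes

gcd(9401, 1836) = 17.
17 divides 1054, so integer solutions exist.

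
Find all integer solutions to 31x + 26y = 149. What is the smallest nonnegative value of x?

9

gcd(31, 26):
  31 = 1×26 + 5
  26 = 5×5 + 1
  5 = 5×1
so gcd(31, 26) = 1.
1 divides 149, so solutions exist.
Back-substitute for Bézout coefficients:
  1 = 26 - 5×5
  ... = 31×(-5) + 26×(6)
Scale by 149/1 = 149: (x₀, y₀) = (-745, 894).
General solution: x = -745 + 26t, y = 894 - 31t for integer t.
x ≥ 0: smallest is -745 mod 26 = 9 (at t = 29), with y = -5.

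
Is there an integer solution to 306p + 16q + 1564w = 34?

yes

gcd(306, 16) = 2  (306 = 19×16 + 2, 16 = 8×2).
gcd(2, 1564) = 2.
2 divides 34, so integer solutions exist.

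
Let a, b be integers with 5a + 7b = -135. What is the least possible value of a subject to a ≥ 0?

1

gcd(7, 5) = 1.
1 divides -135, so solutions exist.
By Bézout, 5×(3) + 7×(-2) = 1.
Scale by -135/1 = -135: (a₀, b₀) = (-405, 270).
General solution: a = -405 + 7t, b = 270 - 5t for integer t.
a ≥ 0: smallest is -405 mod 7 = 1 (at t = 58), with b = -20.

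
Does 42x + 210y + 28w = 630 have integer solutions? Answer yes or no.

yes

gcd(210, 42) = 42  (210 = 5*42).
gcd(42, 28) = 14.
14 divides 630, so integer solutions exist.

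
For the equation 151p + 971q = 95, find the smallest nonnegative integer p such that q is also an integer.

290

gcd(971, 151) = 1.
1 divides 95, so solutions exist.
By Bézout, 151·(463) + 971·(-72) = 1.
Scale by 95/1 = 95: (p₀, q₀) = (43985, -6840).
General solution: p = 43985 + 971t, q = -6840 - 151t for integer t.
p ≥ 0: smallest is 43985 mod 971 = 290 (at t = -45), with q = -45.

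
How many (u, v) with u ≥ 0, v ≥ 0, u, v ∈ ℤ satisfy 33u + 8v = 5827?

22

gcd(33, 8) = 1  (33 = 4×8 + 1, 8 = 8×1).
Back-substituting, 33×(1) + 8×(-4) = 1.
Scale by 5827: one solution is (5827, -23308). Reduce u mod 8: (3, 716).
General: u = 3 + 8t, v = 716 - 33t.
u ≥ 0 ⇒ t ≥ 0; v ≥ 0 ⇒ t ≤ 21. So t ∈ [0, 21]: 22 solutions.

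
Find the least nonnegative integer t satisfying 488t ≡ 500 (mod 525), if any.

100

gcd(525, 488):
  525 = 1·488 + 37
  488 = 13·37 + 7
  37 = 5·7 + 2
  7 = 3·2 + 1
  2 = 2·1
so gcd(525, 488) = 1.
1 divides 500, so solutions exist.
Back-substitute for Bézout coefficients:
  1 = 7 - 3·2
  ... = 488·(227) + 525·(-211)
So 488·(227) ≡ 1 (mod 525); multiply by 500: t ≡ 113500 (mod 525).
Smallest nonnegative: t = 113500 mod 525 = 100.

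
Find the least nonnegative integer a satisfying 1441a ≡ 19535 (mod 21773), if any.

gcd(21773, 1441) = 1.
1 divides 19535, so solutions exist.
By Bézout, 1441×(3445) + 21773×(-228) = 1.
So 1441×(3445) ≡ 1 (mod 21773); multiply by 19535: a ≡ 67298075 (mod 21773).
Smallest nonnegative: a = 67298075 mod 21773 = 19505.

19505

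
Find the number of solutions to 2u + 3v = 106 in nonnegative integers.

gcd(3, 2):
  3 = 1×2 + 1
  2 = 2×1
so gcd(3, 2) = 1.
Back-substitute for Bézout coefficients:
  1 = 3 - 1×2
  ... = 2×(-1) + 3×(1)
Scale by 106: one solution is (-106, 106). Reduce u mod 3: (2, 34).
General: u = 2 + 3t, v = 34 - 2t.
u ≥ 0 ⇒ t ≥ 0; v ≥ 0 ⇒ t ≤ 17. So t ∈ [0, 17]: 18 solutions.

18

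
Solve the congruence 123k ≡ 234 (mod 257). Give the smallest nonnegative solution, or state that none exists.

121

gcd(257, 123) = 1  (257 = 2×123 + 11, 123 = 11×11 + 2, 11 = 5×2 + 1, 2 = 2×1).
1 divides 234, so solutions exist.
Back-substituting, 123×(-117) + 257×(56) = 1.
So 123×(-117) ≡ 1 (mod 257); multiply by 234: k ≡ -27378 (mod 257).
Smallest nonnegative: k = -27378 mod 257 = 121.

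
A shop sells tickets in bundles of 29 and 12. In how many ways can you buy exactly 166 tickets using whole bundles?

Need nonnegative integers with 29j + 12k = 166.
gcd(29, 12) = 1, and 29·(5) + 12·(-12) = 1.
So (j₀, k₀) = (830, -1992); general j = 830 + 12t, k = -1992 - 29t.
j ≥ 0 ⇒ t ≥ -69; k ≥ 0 ⇒ t ≤ -69. That's 1 value of t.

1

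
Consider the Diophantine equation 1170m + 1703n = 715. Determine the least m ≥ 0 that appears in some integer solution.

gcd(1703, 1170):
  1703 = 1·1170 + 533
  1170 = 2·533 + 104
  533 = 5·104 + 13
  104 = 8·13
so gcd(1703, 1170) = 13.
13 divides 715, so solutions exist.
Back-substitute for Bézout coefficients:
  13 = 533 - 5·104
  ... = 1170·(-16) + 1703·(11)
Scale by 715/13 = 55: (m₀, n₀) = (-880, 605).
General solution: m = -880 + 131t, n = 605 - 90t for integer t.
m ≥ 0: smallest is -880 mod 131 = 37 (at t = 7), with n = -25.

37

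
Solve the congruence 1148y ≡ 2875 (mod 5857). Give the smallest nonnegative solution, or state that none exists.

4783

gcd(5857, 1148):
  5857 = 5*1148 + 117
  1148 = 9*117 + 95
  117 = 1*95 + 22
  95 = 4*22 + 7
  22 = 3*7 + 1
  7 = 7*1
so gcd(5857, 1148) = 1.
1 divides 2875, so solutions exist.
Back-substitute for Bézout coefficients:
  1 = 22 - 3*7
  ... = 1148*(-801) + 5857*(157)
So 1148*(-801) ≡ 1 (mod 5857); multiply by 2875: y ≡ -2302875 (mod 5857).
Smallest nonnegative: y = -2302875 mod 5857 = 4783.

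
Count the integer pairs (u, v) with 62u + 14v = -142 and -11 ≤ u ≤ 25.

5

gcd(62, 14) = 2.
By Bézout, 62×(-2) + 14×(9) = 2.
Particular solution: (2, -19).
General solution: u = 2 + 7t, v = -19 - 31t for integer t.
-11 ≤ 2 + 7t ≤ 25 gives t ∈ [-1, 3], which is 5 values.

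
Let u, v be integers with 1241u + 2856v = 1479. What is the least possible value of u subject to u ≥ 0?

15

gcd(2856, 1241) = 17  (2856 = 2*1241 + 374, 1241 = 3*374 + 119, 374 = 3*119 + 17, 119 = 7*17).
17 divides 1479, so solutions exist.
Back-substituting, 1241*(-23) + 2856*(10) = 17.
Scale by 1479/17 = 87: (u₀, v₀) = (-2001, 870).
General solution: u = -2001 + 168t, v = 870 - 73t for integer t.
u ≥ 0: smallest is -2001 mod 168 = 15 (at t = 12), with v = -6.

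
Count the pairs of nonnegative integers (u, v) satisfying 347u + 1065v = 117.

gcd(1065, 347):
  1065 = 3·347 + 24
  347 = 14·24 + 11
  24 = 2·11 + 2
  11 = 5·2 + 1
  2 = 2·1
so gcd(1065, 347) = 1.
Back-substitute for Bézout coefficients:
  1 = 11 - 5·2
  ... = 347·(488) + 1065·(-159)
Scale by 117: one solution is (57096, -18603). Reduce u mod 1065: (651, -212).
General: u = 651 + 1065t, v = -212 - 347t.
u ≥ 0 ⇒ t ≥ 0; v ≥ 0 ⇒ t ≤ -1. So t ∈ [0, -1]: 0 solutions.

0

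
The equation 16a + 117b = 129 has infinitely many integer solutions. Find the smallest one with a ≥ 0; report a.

30

gcd(117, 16):
  117 = 7*16 + 5
  16 = 3*5 + 1
  5 = 5*1
so gcd(117, 16) = 1.
1 divides 129, so solutions exist.
Back-substitute for Bézout coefficients:
  1 = 16 - 3*5
  ... = 16*(22) + 117*(-3)
Scale by 129/1 = 129: (a₀, b₀) = (2838, -387).
General solution: a = 2838 + 117t, b = -387 - 16t for integer t.
a ≥ 0: smallest is 2838 mod 117 = 30 (at t = -24), with b = -3.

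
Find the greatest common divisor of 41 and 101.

gcd(101, 41):
  101 = 2×41 + 19
  41 = 2×19 + 3
  19 = 6×3 + 1
  3 = 3×1
so gcd(101, 41) = 1.

1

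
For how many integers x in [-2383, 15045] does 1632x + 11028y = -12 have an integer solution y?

gcd(11028, 1632) = 12.
By Bézout, 1632·(223) + 11028·(-33) = 12.
Particular solution: (696, -103).
General solution: x = 696 + 919t, y = -103 - 136t for integer t.
-2383 ≤ 696 + 919t ≤ 15045 gives t ∈ [-3, 15], which is 19 values.

19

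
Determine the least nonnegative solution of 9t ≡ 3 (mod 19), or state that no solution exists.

13

gcd(19, 9) = 1.
1 divides 3, so solutions exist.
By Bézout, 9×(-2) + 19×(1) = 1.
So 9×(-2) ≡ 1 (mod 19); multiply by 3: t ≡ -6 (mod 19).
Smallest nonnegative: t = -6 mod 19 = 13.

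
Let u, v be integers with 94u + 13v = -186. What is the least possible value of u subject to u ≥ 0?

gcd(94, 13):
  94 = 7*13 + 3
  13 = 4*3 + 1
  3 = 3*1
so gcd(94, 13) = 1.
1 divides -186, so solutions exist.
Back-substitute for Bézout coefficients:
  1 = 13 - 4*3
  ... = 94*(-4) + 13*(29)
Scale by -186/1 = -186: (u₀, v₀) = (744, -5394).
General solution: u = 744 + 13t, v = -5394 - 94t for integer t.
u ≥ 0: smallest is 744 mod 13 = 3 (at t = -57), with v = -36.

3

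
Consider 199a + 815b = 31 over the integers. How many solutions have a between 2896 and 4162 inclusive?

2

gcd(815, 199):
  815 = 4·199 + 19
  199 = 10·19 + 9
  19 = 2·9 + 1
  9 = 9·1
so gcd(815, 199) = 1.
Back-substitute for Bézout coefficients:
  1 = 19 - 2·9
  ... = 199·(-86) + 815·(21)
Scale by 31: particular solution (-2666, 651); reduce a mod 815: (594, -145).
General solution: a = 594 + 815t, b = -145 - 199t for integer t.
2896 ≤ 594 + 815t ≤ 4162 gives t ∈ [3, 4], which is 2 values.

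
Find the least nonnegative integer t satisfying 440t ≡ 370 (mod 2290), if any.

gcd(2290, 440) = 10  (2290 = 5·440 + 90, 440 = 4·90 + 80, 90 = 1·80 + 10, 80 = 8·10).
10 divides 370, so solutions exist.
Back-substituting, 440·(-26) + 2290·(5) = 10.
So 440·(-26) ≡ 10 (mod 2290); multiply by 37: t ≡ -962 (mod 229).
Smallest nonnegative: t = -962 mod 229 = 183.

183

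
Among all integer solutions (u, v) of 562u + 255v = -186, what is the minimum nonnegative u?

222

gcd(562, 255) = 1  (562 = 2·255 + 52, 255 = 4·52 + 47, 52 = 1·47 + 5, 47 = 9·5 + 2, 5 = 2·2 + 1, 2 = 2·1).
1 divides -186, so solutions exist.
Back-substituting, 562·(103) + 255·(-227) = 1.
Scale by -186/1 = -186: (u₀, v₀) = (-19158, 42222).
General solution: u = -19158 + 255t, v = 42222 - 562t for integer t.
u ≥ 0: smallest is -19158 mod 255 = 222 (at t = 76), with v = -490.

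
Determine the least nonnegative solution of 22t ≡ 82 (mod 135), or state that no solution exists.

gcd(135, 22) = 1  (135 = 6·22 + 3, 22 = 7·3 + 1, 3 = 3·1).
1 divides 82, so solutions exist.
Back-substituting, 22·(43) + 135·(-7) = 1.
So 22·(43) ≡ 1 (mod 135); multiply by 82: t ≡ 3526 (mod 135).
Smallest nonnegative: t = 3526 mod 135 = 16.

16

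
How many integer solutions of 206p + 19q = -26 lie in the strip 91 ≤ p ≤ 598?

27

gcd(206, 19) = 1.
By Bézout, 206*(6) + 19*(-65) = 1.
Particular solution: (15, -164).
General solution: p = 15 + 19t, q = -164 - 206t for integer t.
91 ≤ 15 + 19t ≤ 598 gives t ∈ [4, 30], which is 27 values.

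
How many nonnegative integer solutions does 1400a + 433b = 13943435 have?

23

gcd(1400, 433):
  1400 = 3·433 + 101
  433 = 4·101 + 29
  101 = 3·29 + 14
  29 = 2·14 + 1
  14 = 14·1
so gcd(1400, 433) = 1.
Back-substitute for Bézout coefficients:
  1 = 29 - 2·14
  ... = 1400·(-30) + 433·(97)
Scale by 13943435: one solution is (-418303050, 1352513195). Reduce a mod 433: (64, 31995).
General: a = 64 + 433t, b = 31995 - 1400t.
a ≥ 0 ⇒ t ≥ 0; b ≥ 0 ⇒ t ≤ 22. So t ∈ [0, 22]: 23 solutions.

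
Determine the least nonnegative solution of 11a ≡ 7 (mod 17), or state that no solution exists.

gcd(17, 11) = 1.
1 divides 7, so solutions exist.
By Bézout, 11·(-3) + 17·(2) = 1.
So 11·(-3) ≡ 1 (mod 17); multiply by 7: a ≡ -21 (mod 17).
Smallest nonnegative: a = -21 mod 17 = 13.

13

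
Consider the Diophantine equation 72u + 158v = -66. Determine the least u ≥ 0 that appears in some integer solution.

gcd(158, 72):
  158 = 2·72 + 14
  72 = 5·14 + 2
  14 = 7·2
so gcd(158, 72) = 2.
2 divides -66, so solutions exist.
Back-substitute for Bézout coefficients:
  2 = 72 - 5·14
  ... = 72·(11) + 158·(-5)
Scale by -66/2 = -33: (u₀, v₀) = (-363, 165).
General solution: u = -363 + 79t, v = 165 - 36t for integer t.
u ≥ 0: smallest is -363 mod 79 = 32 (at t = 5), with v = -15.

32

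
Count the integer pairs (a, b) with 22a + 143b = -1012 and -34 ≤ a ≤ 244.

22

gcd(143, 22) = 11  (143 = 6*22 + 11, 22 = 2*11).
Back-substituting, 22*(-6) + 143*(1) = 11.
Scale by -92: particular solution (552, -92); reduce a mod 13: (6, -8).
General solution: a = 6 + 13t, b = -8 - 2t for integer t.
-34 ≤ 6 + 13t ≤ 244 gives t ∈ [-3, 18], which is 22 values.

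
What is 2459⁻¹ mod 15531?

8615

gcd(15531, 2459) = 1  (15531 = 6×2459 + 777, 2459 = 3×777 + 128, 777 = 6×128 + 9, 128 = 14×9 + 2, 9 = 4×2 + 1, 2 = 2×1).
Back-substituting, 2459×(-6916) + 15531×(1095) = 1.
So 2459×-6916 ≡ 1 (mod 15531), and -6916 mod 15531 = 8615.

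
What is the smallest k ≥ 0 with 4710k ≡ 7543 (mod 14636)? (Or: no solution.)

gcd(14636, 4710):
  14636 = 3·4710 + 506
  4710 = 9·506 + 156
  506 = 3·156 + 38
  156 = 4·38 + 4
  38 = 9·4 + 2
  4 = 2·2
so gcd(14636, 4710) = 2.
2 does not divide 7543, so the congruence has no solution.

no solution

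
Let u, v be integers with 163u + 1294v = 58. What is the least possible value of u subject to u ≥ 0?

gcd(1294, 163) = 1  (1294 = 7·163 + 153, 163 = 1·153 + 10, 153 = 15·10 + 3, 10 = 3·3 + 1, 3 = 3·1).
1 divides 58, so solutions exist.
Back-substituting, 163·(389) + 1294·(-49) = 1.
Scale by 58/1 = 58: (u₀, v₀) = (22562, -2842).
General solution: u = 22562 + 1294t, v = -2842 - 163t for integer t.
u ≥ 0: smallest is 22562 mod 1294 = 564 (at t = -17), with v = -71.

564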